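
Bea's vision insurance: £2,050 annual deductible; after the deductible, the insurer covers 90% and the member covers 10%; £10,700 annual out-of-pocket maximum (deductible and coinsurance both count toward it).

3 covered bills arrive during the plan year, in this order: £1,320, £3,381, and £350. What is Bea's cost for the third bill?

Claim 1 — £1,320: fully absorbed by the deductible. Member pays £1,320; OOP now £1,320.
Claim 2 — £3,381: £730 finishes the deductible; £2,651 goes to coinsurance; coinsurance £2,651 × 10% = £265.10. Member owes £995.10 (running OOP £2,315.10).
Claim 3 — £350: deductible already satisfied, so member's share is 10% × £350 = £35. Member pays £35; OOP now £2,350.10.

£35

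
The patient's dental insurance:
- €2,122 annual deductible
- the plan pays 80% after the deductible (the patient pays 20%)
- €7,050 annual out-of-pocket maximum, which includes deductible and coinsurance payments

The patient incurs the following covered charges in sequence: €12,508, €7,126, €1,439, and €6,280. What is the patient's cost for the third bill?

Claim 1 (€12,508): €2,122 to deductible, leaving €10,386; coinsurance €10,386 × 20% = €2,077.20. Patient owes €4,199.20 (running OOP €4,199.20).
Claim 2 (€7,126): deductible already satisfied, so patient's share is 20% × €7,126 = €1,425.20. Cost to patient: €1,425.20. OOP to date €5,624.40.
Claim 3 (€1,439): deductible already satisfied, so patient's share is 20% × €1,439 = €287.80. Patient pays €287.80; OOP now €5,912.20.

€287.80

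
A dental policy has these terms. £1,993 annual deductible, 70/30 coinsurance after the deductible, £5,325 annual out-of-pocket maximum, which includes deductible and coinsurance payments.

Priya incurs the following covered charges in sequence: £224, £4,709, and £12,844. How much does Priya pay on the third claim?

£2,450

Claim 1 (£224): fully absorbed by the deductible. Patient pays £224; OOP now £224.
Claim 2 (£4,709): deductible takes £1,769, £2,940 remains; coinsurance £2,940 × 30% = £882. Patient pays £2,651; OOP now £2,875.
Claim 3 (£12,844): deductible already satisfied, so patient's share is 30% × £12,844 = £3,853.20. OOP would hit £6,728.20 > £5,325, so the cap limits the patient to £5,325 − £2,875 = £2,450.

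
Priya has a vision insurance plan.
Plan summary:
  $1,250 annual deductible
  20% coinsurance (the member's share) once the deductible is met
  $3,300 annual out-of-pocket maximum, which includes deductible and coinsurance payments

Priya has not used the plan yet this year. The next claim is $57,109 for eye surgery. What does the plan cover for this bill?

Nothing has been paid toward the $1,250 deductible, so the first $1,250 of this charge is applied there.
That leaves $57,109 − $1,250 = $55,859 for coinsurance.
Coinsurance: $55,859 × 20% = $11,171.80.
Member responsibility before any cap: $1,250 + $11,171.80 = $12,421.80.
Year-to-date out-of-pocket would reach $0 + $12,421.80 = $12,421.80, above the $3,300 maximum, so the member pays only $3,300 − $0 = $3,300.
The plan picks up $57,109 − $3,300 = $53,809.

$53,809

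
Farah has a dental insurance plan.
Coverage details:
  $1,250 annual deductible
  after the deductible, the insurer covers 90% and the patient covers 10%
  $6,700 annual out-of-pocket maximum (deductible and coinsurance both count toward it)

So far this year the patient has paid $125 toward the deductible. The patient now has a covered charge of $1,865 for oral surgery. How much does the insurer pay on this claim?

$125 of the $1,250 deductible is already met, leaving $1,125.
That leaves $1,865 − $1,125 = $740 for coinsurance.
Coinsurance: $740 × 10% = $74.
Patient responsibility before any cap: $1,125 + $74 = $1,199.
Year-to-date out-of-pocket becomes $125 + $1,199 = $1,324, still under the $6,700 maximum, so no cap applies.
The insurer covers the remainder: $1,865 − $1,199 = $666.

$666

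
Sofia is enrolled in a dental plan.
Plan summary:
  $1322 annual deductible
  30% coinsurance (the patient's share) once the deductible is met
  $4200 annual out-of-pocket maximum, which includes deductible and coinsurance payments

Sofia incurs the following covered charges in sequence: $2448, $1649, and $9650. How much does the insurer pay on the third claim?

Bill 1, $2448: $1322 to deductible, leaving $1126; patient's 30% is $337.80. Patient pays $1659.80; OOP now $1659.80. Insurer: $2448 − $1659.80 = $788.20.
Bill 2, $1649: deductible met; 30% of $1649 = $494.70. Patient owes $494.70 (running OOP $2154.50). Insurer: $1649 − $494.70 = $1154.30.
Bill 3, $9650: 30% coinsurance on $9650 = $2895. Adding that to $2154.50 gives $5049.50, past the $4200 cap; patient pays only $4200 − $2154.50 = $2045.50. Plan pays $9650 − $2045.50 = $7604.50.

$7604.50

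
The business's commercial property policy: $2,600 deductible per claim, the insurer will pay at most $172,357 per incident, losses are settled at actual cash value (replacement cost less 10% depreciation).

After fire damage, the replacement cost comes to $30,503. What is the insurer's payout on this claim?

Actual cash value after 10% depreciation: $30,503 × 90% = $27,452.70.
After the deductible, $27,452.70 − $2,600 = $24,852.70 remains.
$24,852.70 ≤ $172,357, so the limit doesn't bind; insurer pays $24,852.70.

$24,852.70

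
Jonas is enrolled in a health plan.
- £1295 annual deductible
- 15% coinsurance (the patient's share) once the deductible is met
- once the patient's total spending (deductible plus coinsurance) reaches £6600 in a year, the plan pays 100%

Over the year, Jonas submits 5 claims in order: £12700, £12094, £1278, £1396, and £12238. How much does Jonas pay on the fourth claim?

Bill 1, £12700: £1295 finishes the deductible; £11405 goes to coinsurance; coinsurance £11405 × 15% = £1710.75. Patient pays £3005.75; OOP now £3005.75.
Bill 2, £12094: deductible met; 15% of £12094 = £1814.10. Cost to patient: £1814.10. OOP to date £4819.85.
Bill 3, £1278: deductible met; 15% of £1278 = £191.70. Patient owes £191.70 (running OOP £5011.55).
Bill 4, £1396: 15% coinsurance on £1396 = £209.40. Patient owes £209.40 (running OOP £5220.95).

£209.40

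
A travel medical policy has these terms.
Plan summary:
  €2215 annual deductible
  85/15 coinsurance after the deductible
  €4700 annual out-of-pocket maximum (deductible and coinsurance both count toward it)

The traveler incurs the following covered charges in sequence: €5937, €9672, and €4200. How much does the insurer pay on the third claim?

Claim 1 — €5937: €2215 to deductible, leaving €3722; coinsurance €3722 × 15% = €558.30. Traveler pays €2773.30; OOP now €2773.30. Insurer: €5937 − €2773.30 = €3163.70.
Claim 2 — €9672: deductible already satisfied, so traveler's share is 15% × €9672 = €1450.80. Traveler pays €1450.80; OOP now €4224.10. Insurer: €9672 − €1450.80 = €8221.20.
Claim 3 — €4200: deductible met; 15% of €4200 = €630. OOP would hit €4854.10 > €4700, so the cap limits the traveler to €4700 − €4224.10 = €475.90. Plan pays €4200 − €475.90 = €3724.10.

€3724.10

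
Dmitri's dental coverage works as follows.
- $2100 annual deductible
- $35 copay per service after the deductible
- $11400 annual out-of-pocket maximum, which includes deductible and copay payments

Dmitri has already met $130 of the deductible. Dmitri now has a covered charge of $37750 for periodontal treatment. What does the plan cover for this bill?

Remaining deductible: $2100 − $130 = $1970.
That leaves $37750 − $1970 = $35780 for the copay.
Copay on this service: $35.
So the patient owes $1970 + $35 = $2005 before any cap.
Cumulative spending $130 + $2005 = $2135 stays under the $11400 maximum.
Insurer pays the balance: $37750 − $2005 = $35745.

$35745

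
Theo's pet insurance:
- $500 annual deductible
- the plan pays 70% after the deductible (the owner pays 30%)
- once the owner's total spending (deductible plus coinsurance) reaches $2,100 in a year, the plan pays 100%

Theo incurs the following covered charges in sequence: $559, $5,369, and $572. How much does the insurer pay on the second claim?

Claim 1 — $559: $500 to deductible, leaving $59; owner's 30% is $17.70. Owner owes $517.70 (running OOP $517.70). Insurer: $559 − $517.70 = $41.30.
Claim 2 — $5,369: deductible already satisfied, so owner's share is 30% × $5,369 = $1,610.70. OOP would hit $2,128.40 > $2,100, so the cap limits the owner to $2,100 − $517.70 = $1,582.30. Plan pays $5,369 − $1,582.30 = $3,786.70.

$3,786.70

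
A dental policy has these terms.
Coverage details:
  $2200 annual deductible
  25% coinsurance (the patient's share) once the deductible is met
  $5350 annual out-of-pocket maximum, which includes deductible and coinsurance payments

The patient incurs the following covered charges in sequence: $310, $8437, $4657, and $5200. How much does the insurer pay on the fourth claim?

Claim 1 ($310): all of it applies to the deductible. Cost to patient: $310. OOP to date $310. Plan pays $310 − $310 = $0.
Claim 2 ($8437): $1890 to deductible, leaving $6547; patient's 25% is $1636.75. Patient owes $3526.75 (running OOP $3836.75). Insurer: $8437 − $3526.75 = $4910.25.
Claim 3 ($4657): deductible already satisfied, so patient's share is 25% × $4657 = $1164.25. Patient pays $1164.25; OOP now $5001. Plan pays $4657 − $1164.25 = $3492.75.
Claim 4 ($5200): 25% coinsurance on $5200 = $1300. Adding that to $5001 gives $6301, past the $5350 cap; patient pays only $5350 − $5001 = $349. Plan pays $5200 − $349 = $4851.

$4851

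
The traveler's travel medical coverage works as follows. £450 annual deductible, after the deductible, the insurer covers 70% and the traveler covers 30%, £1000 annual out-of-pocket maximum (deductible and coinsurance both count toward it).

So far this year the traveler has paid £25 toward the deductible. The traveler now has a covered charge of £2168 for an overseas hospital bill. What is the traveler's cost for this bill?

Deductible still to meet: £450 − £25 = £425.
After the £425 deductible portion, £2168 − £425 = £1743 is subject to coinsurance.
Traveler's 30% share of £1743 is £522.90.
So the traveler owes £425 + £522.90 = £947.90 before any cap.
Cumulative spending £25 + £947.90 = £972.90 stays under the £1000 maximum.

£947.90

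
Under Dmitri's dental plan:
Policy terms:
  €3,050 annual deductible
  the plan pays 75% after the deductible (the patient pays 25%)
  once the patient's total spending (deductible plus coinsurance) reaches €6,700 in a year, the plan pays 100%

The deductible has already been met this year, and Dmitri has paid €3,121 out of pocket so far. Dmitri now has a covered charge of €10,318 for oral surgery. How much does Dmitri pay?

The deductible is already satisfied, so the full bill goes to coinsurance.
Patient's 25% share of €10,318 is €2,579.50.
Year-to-date out-of-pocket becomes €3,121 + €2,579.50 = €5,700.50, still under the €6,700 maximum, so no cap applies.

€2,579.50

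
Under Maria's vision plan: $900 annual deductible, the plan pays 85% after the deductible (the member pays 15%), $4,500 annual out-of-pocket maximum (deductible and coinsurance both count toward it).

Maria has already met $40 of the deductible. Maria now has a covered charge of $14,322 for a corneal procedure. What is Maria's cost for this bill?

Deductible still to meet: $900 − $40 = $860.
The remaining $13,462 (= $14,322 − $860) moves to coinsurance.
Coinsurance: $13,462 × 15% = $2,019.30.
Member responsibility before any cap: $860 + $2,019.30 = $2,879.30.
Total out-of-pocket so far would be $40 + $2,879.30 = $2,919.30, below the $4,500 cap — no reduction.

$2,879.30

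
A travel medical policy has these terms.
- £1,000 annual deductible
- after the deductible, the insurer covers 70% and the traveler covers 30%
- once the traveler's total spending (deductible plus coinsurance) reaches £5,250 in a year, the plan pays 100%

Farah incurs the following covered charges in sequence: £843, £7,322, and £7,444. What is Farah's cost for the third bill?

£2,100.50

Claim 1 (£843): fully absorbed by the deductible. Cost to traveler: £843. OOP to date £843.
Claim 2 (£7,322): deductible takes £157, £7,165 remains; 30% of £7,165 = £2,149.50. Traveler owes £2,306.50 (running OOP £3,149.50).
Claim 3 (£7,444): deductible already satisfied, so traveler's share is 30% × £7,444 = £2,233.20. OOP would hit £5,382.70 > £5,250, so the cap limits the traveler to £5,250 − £3,149.50 = £2,100.50.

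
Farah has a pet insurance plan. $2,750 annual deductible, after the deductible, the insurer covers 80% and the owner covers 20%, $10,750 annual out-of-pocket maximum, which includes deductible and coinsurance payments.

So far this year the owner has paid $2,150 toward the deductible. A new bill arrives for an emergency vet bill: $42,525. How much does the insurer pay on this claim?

$33,925

Remaining deductible: $2,750 − $2,150 = $600.
The remaining $41,925 (= $42,525 − $600) moves to coinsurance.
Owner's 20% share of $41,925 is $8,385.
So the owner owes $600 + $8,385 = $8,985 before any cap.
Year-to-date out-of-pocket would reach $2,150 + $8,985 = $11,135, above the $10,750 maximum, so the owner pays only $10,750 − $2,150 = $8,600.
Insurer pays the balance: $42,525 − $8,600 = $33,925.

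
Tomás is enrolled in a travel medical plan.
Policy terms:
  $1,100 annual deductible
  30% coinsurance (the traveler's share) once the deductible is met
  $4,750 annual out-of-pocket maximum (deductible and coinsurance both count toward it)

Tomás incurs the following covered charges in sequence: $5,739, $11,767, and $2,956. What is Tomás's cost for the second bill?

Claim 1 — $5,739: deductible takes $1,100, $4,639 remains; 30% of $4,639 = $1,391.70. Traveler owes $2,491.70 (running OOP $2,491.70).
Claim 2 — $11,767: deductible met; 30% of $11,767 = $3,530.10. OOP would hit $6,021.80 > $4,750, so the cap limits the traveler to $4,750 − $2,491.70 = $2,258.30.

$2,258.30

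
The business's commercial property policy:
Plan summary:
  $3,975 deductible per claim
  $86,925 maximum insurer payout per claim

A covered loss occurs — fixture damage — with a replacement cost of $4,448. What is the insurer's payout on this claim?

After the deductible, $4,448 − $3,975 = $473 remains.
$473 is within the $86,925 limit, so the insurer pays $473.

$473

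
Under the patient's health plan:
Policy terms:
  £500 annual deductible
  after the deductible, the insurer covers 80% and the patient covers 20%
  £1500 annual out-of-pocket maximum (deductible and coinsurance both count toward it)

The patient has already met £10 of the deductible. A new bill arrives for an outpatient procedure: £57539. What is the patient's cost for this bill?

Deductible still to meet: £500 − £10 = £490.
That leaves £57539 − £490 = £57049 for coinsurance.
Patient's 20% share of £57049 is £11409.80.
Patient responsibility before any cap: £490 + £11409.80 = £11899.80.
Adding £11899.80 to the £10 already spent would give £11909.80, which exceeds the £1500 cap; the patient pays just £1500 − £10 = £1490.

£1490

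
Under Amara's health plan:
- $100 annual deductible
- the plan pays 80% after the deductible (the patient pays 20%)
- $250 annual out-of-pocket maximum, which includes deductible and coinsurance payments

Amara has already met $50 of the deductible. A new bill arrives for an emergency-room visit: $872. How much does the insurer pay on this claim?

$672

Deductible still to meet: $100 − $50 = $50.
The remaining $822 (= $872 − $50) moves to coinsurance.
Coinsurance: $822 × 20% = $164.40.
So the patient owes $50 + $164.40 = $214.40 before any cap.
Year-to-date out-of-pocket would reach $50 + $214.40 = $264.40, above the $250 maximum, so the patient pays only $250 − $50 = $200.
The insurer covers the remainder: $872 − $200 = $672.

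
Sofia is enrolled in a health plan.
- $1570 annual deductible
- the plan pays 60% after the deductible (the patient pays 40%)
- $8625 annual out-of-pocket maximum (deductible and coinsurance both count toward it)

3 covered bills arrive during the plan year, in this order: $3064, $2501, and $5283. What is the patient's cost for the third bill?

$2113.20

Bill 1, $3064: deductible takes $1570, $1494 remains; patient's 40% is $597.60. Cost to patient: $2167.60. OOP to date $2167.60.
Bill 2, $2501: deductible already satisfied, so patient's share is 40% × $2501 = $1000.40. Cost to patient: $1000.40. OOP to date $3168.
Bill 3, $5283: 40% coinsurance on $5283 = $2113.20. Patient pays $2113.20; OOP now $5281.20.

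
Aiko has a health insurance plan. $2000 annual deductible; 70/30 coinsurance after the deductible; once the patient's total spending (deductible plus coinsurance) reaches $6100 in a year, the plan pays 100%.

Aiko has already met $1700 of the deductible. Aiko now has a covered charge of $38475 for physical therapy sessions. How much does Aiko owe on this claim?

Remaining deductible: $2000 − $1700 = $300.
The remaining $38175 (= $38475 − $300) moves to coinsurance.
Coinsurance: $38175 × 30% = $11452.50.
Patient responsibility before any cap: $300 + $11452.50 = $11752.50.
Year-to-date out-of-pocket would reach $1700 + $11752.50 = $13452.50, above the $6100 maximum, so the patient pays only $6100 − $1700 = $4400.

$4400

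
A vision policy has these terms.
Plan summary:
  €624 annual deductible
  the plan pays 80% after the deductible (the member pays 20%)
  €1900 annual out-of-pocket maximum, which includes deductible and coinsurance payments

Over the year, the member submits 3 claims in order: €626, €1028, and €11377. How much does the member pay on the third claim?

Claim 1 (€626): €624 to deductible, leaving €2; 20% of €2 = €0.40. Cost to member: €624.40. OOP to date €624.40.
Claim 2 (€1028): 20% coinsurance on €1028 = €205.60. Member pays €205.60; OOP now €830.
Claim 3 (€11377): deductible already satisfied, so member's share is 20% × €11377 = €2275.40. OOP would hit €3105.40 > €1900, so the cap limits the member to €1900 − €830 = €1070.

€1070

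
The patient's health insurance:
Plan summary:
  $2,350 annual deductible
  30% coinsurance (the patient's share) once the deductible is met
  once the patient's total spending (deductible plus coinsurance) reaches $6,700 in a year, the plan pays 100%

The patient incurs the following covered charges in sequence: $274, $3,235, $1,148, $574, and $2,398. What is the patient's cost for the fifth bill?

$719.40

Claim 1 — $274: fully absorbed by the deductible. Patient pays $274; OOP now $274.
Claim 2 — $3,235: $2,076 to deductible, leaving $1,159; 30% of $1,159 = $347.70. Patient pays $2,423.70; OOP now $2,697.70.
Claim 3 — $1,148: 30% coinsurance on $1,148 = $344.40. Cost to patient: $344.40. OOP to date $3,042.10.
Claim 4 — $574: 30% coinsurance on $574 = $172.20. Patient pays $172.20; OOP now $3,214.30.
Claim 5 — $2,398: 30% coinsurance on $2,398 = $719.40. Cost to patient: $719.40. OOP to date $3,933.70.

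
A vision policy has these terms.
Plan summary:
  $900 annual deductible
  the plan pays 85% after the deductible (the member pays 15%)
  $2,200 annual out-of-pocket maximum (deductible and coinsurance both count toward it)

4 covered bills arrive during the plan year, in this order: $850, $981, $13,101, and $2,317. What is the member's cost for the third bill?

$1,160.35

Bill 1, $850: entire amount goes to the deductible. Member pays $850; OOP now $850.
Bill 2, $981: deductible takes $50, $931 remains; member's 15% is $139.65. Cost to member: $189.65. OOP to date $1,039.65.
Bill 3, $13,101: 15% coinsurance on $13,101 = $1,965.15. OOP would hit $3,004.80 > $2,200, so the cap limits the member to $2,200 − $1,039.65 = $1,160.35.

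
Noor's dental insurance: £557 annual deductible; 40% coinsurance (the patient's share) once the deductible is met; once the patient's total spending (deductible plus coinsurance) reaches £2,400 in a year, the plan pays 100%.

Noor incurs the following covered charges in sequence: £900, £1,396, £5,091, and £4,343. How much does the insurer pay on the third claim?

£3,943.60

Bill 1, £900: £557 to deductible, leaving £343; patient's 40% is £137.20. Patient owes £694.20 (running OOP £694.20). Plan pays £900 − £694.20 = £205.80.
Bill 2, £1,396: 40% coinsurance on £1,396 = £558.40. Patient owes £558.40 (running OOP £1,252.60). Plan pays £1,396 − £558.40 = £837.60.
Bill 3, £5,091: deductible met; 40% of £5,091 = £2,036.40. That would push OOP to £3,289, over the £2,400 cap, so patient pays £2,400 − £1,252.60 = £1,147.40. Insurer: £5,091 − £1,147.40 = £3,943.60.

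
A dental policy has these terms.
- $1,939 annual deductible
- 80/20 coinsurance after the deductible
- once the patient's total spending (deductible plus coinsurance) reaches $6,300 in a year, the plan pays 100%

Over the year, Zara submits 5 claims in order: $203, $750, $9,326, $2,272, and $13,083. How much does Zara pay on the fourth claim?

$454.40

Claim 1 ($203): entire amount goes to the deductible. Cost to patient: $203. OOP to date $203.
Claim 2 ($750): all of it applies to the deductible. Patient pays $750; OOP now $953.
Claim 3 ($9,326): $986 finishes the deductible; $8,340 goes to coinsurance; patient's 20% is $1,668. Patient pays $2,654; OOP now $3,607.
Claim 4 ($2,272): deductible already satisfied, so patient's share is 20% × $2,272 = $454.40. Patient owes $454.40 (running OOP $4,061.40).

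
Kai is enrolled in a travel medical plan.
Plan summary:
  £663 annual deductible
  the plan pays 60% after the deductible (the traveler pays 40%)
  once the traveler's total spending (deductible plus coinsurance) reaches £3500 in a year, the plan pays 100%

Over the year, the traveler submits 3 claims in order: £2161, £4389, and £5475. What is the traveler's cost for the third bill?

Bill 1, £2161: £663 to deductible, leaving £1498; traveler's 40% is £599.20. Traveler pays £1262.20; OOP now £1262.20.
Bill 2, £4389: 40% coinsurance on £4389 = £1755.60. Traveler pays £1755.60; OOP now £3017.80.
Bill 3, £5475: deductible already satisfied, so traveler's share is 40% × £5475 = £2190. OOP would hit £5207.80 > £3500, so the cap limits the traveler to £3500 − £3017.80 = £482.20.

£482.20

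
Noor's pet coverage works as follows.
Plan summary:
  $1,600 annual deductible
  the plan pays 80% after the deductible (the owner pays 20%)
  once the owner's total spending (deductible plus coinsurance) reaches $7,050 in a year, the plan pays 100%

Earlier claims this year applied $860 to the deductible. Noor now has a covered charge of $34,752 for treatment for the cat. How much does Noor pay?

Remaining deductible: $1,600 − $860 = $740.
That leaves $34,752 − $740 = $34,012 for coinsurance.
Coinsurance: $34,012 × 20% = $6,802.40.
So the owner owes $740 + $6,802.40 = $7,542.40 before any cap.
Adding $7,542.40 to the $860 already spent would give $8,402.40, which exceeds the $7,050 cap; the owner pays just $7,050 − $860 = $6,190.

$6,190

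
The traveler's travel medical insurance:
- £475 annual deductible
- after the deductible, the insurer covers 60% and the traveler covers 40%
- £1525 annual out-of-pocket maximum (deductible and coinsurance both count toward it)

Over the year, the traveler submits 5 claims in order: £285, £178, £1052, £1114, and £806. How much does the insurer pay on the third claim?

£624

Claim 1 — £285: all of it applies to the deductible. Traveler owes £285 (running OOP £285). Insurer: £285 − £285 = £0.
Claim 2 — £178: fully absorbed by the deductible. Traveler pays £178; OOP now £463. Insurer: £178 − £178 = £0.
Claim 3 — £1052: £12 finishes the deductible; £1040 goes to coinsurance; traveler's 40% is £416. Traveler owes £428 (running OOP £891). Plan pays £1052 − £428 = £624.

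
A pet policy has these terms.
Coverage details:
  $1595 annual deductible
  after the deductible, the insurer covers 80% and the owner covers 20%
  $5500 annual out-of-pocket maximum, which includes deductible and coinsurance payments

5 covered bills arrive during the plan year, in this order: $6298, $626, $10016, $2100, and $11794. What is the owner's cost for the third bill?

$2003.20

Bill 1, $6298: deductible takes $1595, $4703 remains; owner's 20% is $940.60. Owner owes $2535.60 (running OOP $2535.60).
Bill 2, $626: deductible already satisfied, so owner's share is 20% × $626 = $125.20. Owner pays $125.20; OOP now $2660.80.
Bill 3, $10016: deductible already satisfied, so owner's share is 20% × $10016 = $2003.20. Owner owes $2003.20 (running OOP $4664).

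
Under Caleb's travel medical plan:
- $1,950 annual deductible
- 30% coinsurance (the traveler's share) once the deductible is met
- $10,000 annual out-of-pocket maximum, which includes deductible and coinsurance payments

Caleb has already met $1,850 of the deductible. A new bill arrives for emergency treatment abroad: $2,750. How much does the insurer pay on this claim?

$1,850 of the $1,950 deductible is already met, leaving $100.
After the $100 deductible portion, $2,750 − $100 = $2,650 is subject to coinsurance.
Traveler's 30% share of $2,650 is $795.
That puts the traveler's cost at $100 + $795 = $895 before any cap.
Year-to-date out-of-pocket becomes $1,850 + $895 = $2,745, still under the $10,000 maximum, so no cap applies.
Insurer pays the balance: $2,750 − $895 = $1,855.

$1,855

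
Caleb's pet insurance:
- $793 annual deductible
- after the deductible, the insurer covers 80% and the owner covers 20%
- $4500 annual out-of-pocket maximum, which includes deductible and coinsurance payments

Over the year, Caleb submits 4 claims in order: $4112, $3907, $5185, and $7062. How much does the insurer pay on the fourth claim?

Claim 1 ($4112): deductible takes $793, $3319 remains; coinsurance $3319 × 20% = $663.80. Owner pays $1456.80; OOP now $1456.80. Insurer: $4112 − $1456.80 = $2655.20.
Claim 2 ($3907): deductible met; 20% of $3907 = $781.40. Owner pays $781.40; OOP now $2238.20. Insurer: $3907 − $781.40 = $3125.60.
Claim 3 ($5185): deductible already satisfied, so owner's share is 20% × $5185 = $1037. Owner owes $1037 (running OOP $3275.20). Plan pays $5185 − $1037 = $4148.
Claim 4 ($7062): deductible met; 20% of $7062 = $1412.40. Adding that to $3275.20 gives $4687.60, past the $4500 cap; owner pays only $4500 − $3275.20 = $1224.80. Plan pays $7062 − $1224.80 = $5837.20.

$5837.20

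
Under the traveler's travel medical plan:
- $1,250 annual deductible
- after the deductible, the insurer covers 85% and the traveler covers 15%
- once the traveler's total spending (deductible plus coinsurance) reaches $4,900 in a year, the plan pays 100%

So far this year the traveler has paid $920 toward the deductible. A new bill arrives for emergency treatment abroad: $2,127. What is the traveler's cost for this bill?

$599.55

Remaining deductible: $1,250 − $920 = $330.
After the $330 deductible portion, $2,127 − $330 = $1,797 is subject to coinsurance.
Traveler's 15% share of $1,797 is $269.55.
Traveler responsibility before any cap: $330 + $269.55 = $599.55.
Cumulative spending $920 + $599.55 = $1,519.55 stays under the $4,900 maximum.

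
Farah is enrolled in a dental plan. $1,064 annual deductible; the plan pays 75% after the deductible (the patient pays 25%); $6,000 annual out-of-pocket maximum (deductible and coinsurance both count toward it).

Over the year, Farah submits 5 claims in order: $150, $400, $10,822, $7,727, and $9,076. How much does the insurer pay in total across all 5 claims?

$22,175

#1 ($150): entire amount goes to the deductible. Cost to patient: $150. OOP to date $150. Insurer: $150 − $150 = $0.
#2 ($400): all of it applies to the deductible. Patient owes $400 (running OOP $550). Plan pays $400 − $400 = $0.
#3 ($10,822): $514 to deductible, leaving $10,308; 25% of $10,308 = $2,577. Patient owes $3,091 (running OOP $3,641). Insurer: $10,822 − $3,091 = $7,731.
#4 ($7,727): deductible met; 25% of $7,727 = $1,931.75. Patient pays $1,931.75; OOP now $5,572.75. Plan pays $7,727 − $1,931.75 = $5,795.25.
#5 ($9,076): 25% coinsurance on $9,076 = $2,269. OOP would hit $7,841.75 > $6,000, so the cap limits the patient to $6,000 − $5,572.75 = $427.25. Plan pays $9,076 − $427.25 = $8,648.75.
Insurer total = bills − patient's total = $28,175 − $6,000 = $22,175.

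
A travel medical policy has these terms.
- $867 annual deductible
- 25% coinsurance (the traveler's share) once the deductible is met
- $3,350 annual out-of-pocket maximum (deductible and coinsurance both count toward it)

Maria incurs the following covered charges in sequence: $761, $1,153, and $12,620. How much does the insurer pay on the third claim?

$10,398.75

Claim 1 — $761: all of it applies to the deductible. Traveler pays $761; OOP now $761. Plan pays $761 − $761 = $0.
Claim 2 — $1,153: deductible takes $106, $1,047 remains; coinsurance $1,047 × 25% = $261.75. Cost to traveler: $367.75. OOP to date $1,128.75. Insurer: $1,153 − $367.75 = $785.25.
Claim 3 — $12,620: 25% coinsurance on $12,620 = $3,155. Adding that to $1,128.75 gives $4,283.75, past the $3,350 cap; traveler pays only $3,350 − $1,128.75 = $2,221.25. Plan pays $12,620 − $2,221.25 = $10,398.75.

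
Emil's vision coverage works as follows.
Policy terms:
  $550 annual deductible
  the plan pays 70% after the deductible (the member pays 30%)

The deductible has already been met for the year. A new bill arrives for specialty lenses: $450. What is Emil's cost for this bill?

$135

With the deductible met, the entire $450 is subject to coinsurance.
Coinsurance: $450 × 30% = $135.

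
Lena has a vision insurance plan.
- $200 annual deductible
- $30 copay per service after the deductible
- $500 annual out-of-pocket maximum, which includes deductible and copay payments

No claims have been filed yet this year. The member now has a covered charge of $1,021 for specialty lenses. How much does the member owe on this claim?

$230

Deductible not yet touched, so the first $200 of the bill goes to the deductible.
That leaves $1,021 − $200 = $821 for the copay.
Copay on this service: $30.
Member responsibility before any cap: $200 + $30 = $230.
Total out-of-pocket so far would be $0 + $230 = $230, below the $500 cap — no reduction.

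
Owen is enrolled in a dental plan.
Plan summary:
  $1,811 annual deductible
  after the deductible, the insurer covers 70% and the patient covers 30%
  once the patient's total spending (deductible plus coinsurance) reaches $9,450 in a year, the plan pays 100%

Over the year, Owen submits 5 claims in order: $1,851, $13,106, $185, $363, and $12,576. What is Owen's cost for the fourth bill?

Bill 1, $1,851: $1,811 finishes the deductible; $40 goes to coinsurance; coinsurance $40 × 30% = $12. Patient owes $1,823 (running OOP $1,823).
Bill 2, $13,106: deductible already satisfied, so patient's share is 30% × $13,106 = $3,931.80. Cost to patient: $3,931.80. OOP to date $5,754.80.
Bill 3, $185: deductible met; 30% of $185 = $55.50. Patient pays $55.50; OOP now $5,810.30.
Bill 4, $363: deductible met; 30% of $363 = $108.90. Patient pays $108.90; OOP now $5,919.20.

$108.90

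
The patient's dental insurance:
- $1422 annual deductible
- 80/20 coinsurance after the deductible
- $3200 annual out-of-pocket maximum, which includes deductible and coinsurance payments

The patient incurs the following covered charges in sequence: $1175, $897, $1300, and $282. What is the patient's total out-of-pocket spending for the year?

#1 ($1175): entire amount goes to the deductible. Patient pays $1175; OOP now $1175.
#2 ($897): $247 to deductible, leaving $650; 20% of $650 = $130. Patient owes $377 (running OOP $1552).
#3 ($1300): 20% coinsurance on $1300 = $260. Patient pays $260; OOP now $1812.
#4 ($282): 20% coinsurance on $282 = $56.40. Cost to patient: $56.40. OOP to date $1868.40.
Summing the patient's payments: $1175 + $377 + $260 + $56.40 = $1868.40.

$1868.40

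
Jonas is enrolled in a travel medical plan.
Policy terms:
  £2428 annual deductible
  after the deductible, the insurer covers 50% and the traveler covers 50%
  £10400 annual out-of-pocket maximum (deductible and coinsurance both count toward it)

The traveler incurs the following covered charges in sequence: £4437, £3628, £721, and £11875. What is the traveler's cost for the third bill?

£360.50

Claim 1 (£4437): £2428 finishes the deductible; £2009 goes to coinsurance; coinsurance £2009 × 50% = £1004.50. Traveler pays £3432.50; OOP now £3432.50.
Claim 2 (£3628): deductible already satisfied, so traveler's share is 50% × £3628 = £1814. Traveler pays £1814; OOP now £5246.50.
Claim 3 (£721): 50% coinsurance on £721 = £360.50. Traveler pays £360.50; OOP now £5607.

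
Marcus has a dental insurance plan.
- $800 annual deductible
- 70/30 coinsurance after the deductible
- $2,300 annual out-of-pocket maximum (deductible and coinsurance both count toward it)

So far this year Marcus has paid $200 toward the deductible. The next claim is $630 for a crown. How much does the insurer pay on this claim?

$21

Deductible still to meet: $800 − $200 = $600.
After the $600 deductible portion, $630 − $600 = $30 is subject to coinsurance.
30% of $30 = $9 falls to the patient.
Patient responsibility before any cap: $600 + $9 = $609.
Cumulative spending $200 + $609 = $809 stays under the $2,300 maximum.
The plan picks up $630 − $609 = $21.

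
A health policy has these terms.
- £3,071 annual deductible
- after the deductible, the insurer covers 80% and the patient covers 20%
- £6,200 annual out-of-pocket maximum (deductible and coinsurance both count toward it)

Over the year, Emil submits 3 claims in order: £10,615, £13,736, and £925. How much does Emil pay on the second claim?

Claim 1 — £10,615: deductible takes £3,071, £7,544 remains; coinsurance £7,544 × 20% = £1,508.80. Cost to patient: £4,579.80. OOP to date £4,579.80.
Claim 2 — £13,736: deductible met; 20% of £13,736 = £2,747.20. OOP would hit £7,327 > £6,200, so the cap limits the patient to £6,200 − £4,579.80 = £1,620.20.

£1,620.20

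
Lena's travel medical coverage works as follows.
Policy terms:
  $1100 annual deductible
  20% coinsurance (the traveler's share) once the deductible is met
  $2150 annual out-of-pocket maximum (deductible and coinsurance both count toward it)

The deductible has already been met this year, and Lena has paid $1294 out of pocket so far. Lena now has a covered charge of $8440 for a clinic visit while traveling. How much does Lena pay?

The deductible is already satisfied, so the full bill goes to coinsurance.
Coinsurance: $8440 × 20% = $1688.
Adding $1688 to the $1294 already spent would give $2982, which exceeds the $2150 cap; the traveler pays just $2150 − $1294 = $856.

$856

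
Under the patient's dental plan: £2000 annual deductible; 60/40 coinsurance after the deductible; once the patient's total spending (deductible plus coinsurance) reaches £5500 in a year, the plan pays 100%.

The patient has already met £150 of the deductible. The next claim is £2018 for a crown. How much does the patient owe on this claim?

£1917.20

Deductible still to meet: £2000 − £150 = £1850.
That leaves £2018 − £1850 = £168 for coinsurance.
40% of £168 = £67.20 falls to the patient.
That puts the patient's cost at £1850 + £67.20 = £1917.20 before any cap.
Total out-of-pocket so far would be £150 + £1917.20 = £2067.20, below the £5500 cap — no reduction.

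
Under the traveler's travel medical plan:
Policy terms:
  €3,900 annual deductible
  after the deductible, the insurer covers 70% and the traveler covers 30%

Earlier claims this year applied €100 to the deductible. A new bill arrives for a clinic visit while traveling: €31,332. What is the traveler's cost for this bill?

Remaining deductible: €3,900 − €100 = €3,800.
That leaves €31,332 − €3,800 = €27,532 for coinsurance.
Traveler's 30% share of €27,532 is €8,259.60.
So the traveler owes €3,800 + €8,259.60 = €12,059.60.

€12,059.60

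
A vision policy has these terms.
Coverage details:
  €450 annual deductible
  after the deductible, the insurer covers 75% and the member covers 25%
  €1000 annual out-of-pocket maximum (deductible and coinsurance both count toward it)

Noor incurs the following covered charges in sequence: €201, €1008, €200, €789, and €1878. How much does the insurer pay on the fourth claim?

#1 (€201): all of it applies to the deductible. Member owes €201 (running OOP €201). Insurer: €201 − €201 = €0.
#2 (€1008): €249 finishes the deductible; €759 goes to coinsurance; member's 25% is €189.75. Cost to member: €438.75. OOP to date €639.75. Plan pays €1008 − €438.75 = €569.25.
#3 (€200): deductible met; 25% of €200 = €50. Cost to member: €50. OOP to date €689.75. Plan pays €200 − €50 = €150.
#4 (€789): deductible already satisfied, so member's share is 25% × €789 = €197.25. Member owes €197.25 (running OOP €887). Plan pays €789 − €197.25 = €591.75.

€591.75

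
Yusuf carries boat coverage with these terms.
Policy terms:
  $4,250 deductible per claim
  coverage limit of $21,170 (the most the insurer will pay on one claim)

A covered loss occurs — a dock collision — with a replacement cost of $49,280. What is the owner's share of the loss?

Subtract the deductible: $49,280 − $4,250 = $45,030.
Since $45,030 > $21,170, the payout is capped at $21,170.
The owner bears the rest of the original loss: $49,280 − $21,170 = $28,110.

$28,110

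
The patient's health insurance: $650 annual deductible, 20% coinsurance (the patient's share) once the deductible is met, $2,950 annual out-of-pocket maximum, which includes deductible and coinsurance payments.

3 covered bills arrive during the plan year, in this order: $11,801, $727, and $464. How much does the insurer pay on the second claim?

$657.20

Claim 1 ($11,801): deductible takes $650, $11,151 remains; coinsurance $11,151 × 20% = $2,230.20. Patient owes $2,880.20 (running OOP $2,880.20). Insurer: $11,801 − $2,880.20 = $8,920.80.
Claim 2 ($727): 20% coinsurance on $727 = $145.40. That would push OOP to $3,025.60, over the $2,950 cap, so patient pays $2,950 − $2,880.20 = $69.80. Insurer: $727 − $69.80 = $657.20.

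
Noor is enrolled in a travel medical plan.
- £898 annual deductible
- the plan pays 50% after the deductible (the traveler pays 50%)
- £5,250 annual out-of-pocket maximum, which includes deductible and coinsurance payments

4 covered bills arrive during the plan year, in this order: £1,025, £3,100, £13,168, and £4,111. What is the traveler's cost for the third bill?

£2,738.50

Claim 1 (£1,025): deductible takes £898, £127 remains; traveler's 50% is £63.50. Traveler owes £961.50 (running OOP £961.50).
Claim 2 (£3,100): deductible already satisfied, so traveler's share is 50% × £3,100 = £1,550. Traveler pays £1,550; OOP now £2,511.50.
Claim 3 (£13,168): 50% coinsurance on £13,168 = £6,584. That would push OOP to £9,095.50, over the £5,250 cap, so traveler pays £5,250 − £2,511.50 = £2,738.50.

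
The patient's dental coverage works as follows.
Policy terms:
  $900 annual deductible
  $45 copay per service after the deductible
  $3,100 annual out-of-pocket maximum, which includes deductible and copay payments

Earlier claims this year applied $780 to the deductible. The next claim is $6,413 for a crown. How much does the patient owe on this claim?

$165

Deductible still to meet: $900 − $780 = $120.
The remaining $6,293 (= $6,413 − $120) moves to the copay.
Copay on this service: $45.
So the patient owes $120 + $45 = $165 before any cap.
Cumulative spending $780 + $165 = $945 stays under the $3,100 maximum.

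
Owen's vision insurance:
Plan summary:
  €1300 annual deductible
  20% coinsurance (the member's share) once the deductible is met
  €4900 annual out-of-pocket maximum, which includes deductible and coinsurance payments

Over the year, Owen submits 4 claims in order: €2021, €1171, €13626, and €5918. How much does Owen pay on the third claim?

€2725.20

Claim 1 (€2021): €1300 to deductible, leaving €721; coinsurance €721 × 20% = €144.20. Member pays €1444.20; OOP now €1444.20.
Claim 2 (€1171): deductible met; 20% of €1171 = €234.20. Member pays €234.20; OOP now €1678.40.
Claim 3 (€13626): deductible met; 20% of €13626 = €2725.20. Cost to member: €2725.20. OOP to date €4403.60.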